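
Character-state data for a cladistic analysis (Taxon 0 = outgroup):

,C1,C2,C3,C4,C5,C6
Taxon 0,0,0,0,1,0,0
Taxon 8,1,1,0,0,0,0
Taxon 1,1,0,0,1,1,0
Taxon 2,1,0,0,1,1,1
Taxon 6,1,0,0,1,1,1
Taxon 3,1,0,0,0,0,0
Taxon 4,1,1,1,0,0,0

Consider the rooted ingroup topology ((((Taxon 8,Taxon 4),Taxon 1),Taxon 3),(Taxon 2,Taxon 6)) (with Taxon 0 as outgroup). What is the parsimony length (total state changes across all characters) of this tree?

Map each character onto ((((Taxon 8,Taxon 4),Taxon 1),Taxon 3),(Taxon 2,Taxon 6)) (rooted by Taxon 0) and count the minimum state changes it requires (Fitch parsimony):
C1: 1; C2: 1; C3: 1; C4: 2; C5: 2; C6: 1.
Total tree length = 8.

8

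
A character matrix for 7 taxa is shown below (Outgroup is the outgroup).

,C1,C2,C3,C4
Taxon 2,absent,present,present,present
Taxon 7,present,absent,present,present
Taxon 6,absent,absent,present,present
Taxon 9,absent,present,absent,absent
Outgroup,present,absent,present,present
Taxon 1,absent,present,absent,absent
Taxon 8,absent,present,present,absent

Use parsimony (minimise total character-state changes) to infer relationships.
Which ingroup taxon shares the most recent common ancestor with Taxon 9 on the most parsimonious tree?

Character polarity is set by the outgroup: the derived state is whichever differs from the outgroup's state, so for C1, C3, C4 the derived state is 'absent', and for the remaining characters it is 'present'.
C1: derived state 'absent' in Taxon 1, Taxon 2, Taxon 6, Taxon 8, and Taxon 9 only — synapomorphy for {Taxon 1, Taxon 2, Taxon 6, Taxon 8, Taxon 9}.
Only Taxon 1, Taxon 2, Taxon 8, and Taxon 9 show the derived state 'present' for C2, supporting them as a clade.
C3: derived state 'absent' in Taxon 1 and Taxon 9 only — synapomorphy for {Taxon 1, Taxon 9}.
C4 (derived state 'absent') is shared by Taxon 1, Taxon 8, and Taxon 9 — a synapomorphy uniting that clade.
Most parsimonious ingroup topology: ((((Taxon 8,(Taxon 1,Taxon 9)),Taxon 2),Taxon 6),Taxon 7).
Taxon 9 and Taxon 1 form a cherry on this tree, so they are sister taxa.

Taxon 1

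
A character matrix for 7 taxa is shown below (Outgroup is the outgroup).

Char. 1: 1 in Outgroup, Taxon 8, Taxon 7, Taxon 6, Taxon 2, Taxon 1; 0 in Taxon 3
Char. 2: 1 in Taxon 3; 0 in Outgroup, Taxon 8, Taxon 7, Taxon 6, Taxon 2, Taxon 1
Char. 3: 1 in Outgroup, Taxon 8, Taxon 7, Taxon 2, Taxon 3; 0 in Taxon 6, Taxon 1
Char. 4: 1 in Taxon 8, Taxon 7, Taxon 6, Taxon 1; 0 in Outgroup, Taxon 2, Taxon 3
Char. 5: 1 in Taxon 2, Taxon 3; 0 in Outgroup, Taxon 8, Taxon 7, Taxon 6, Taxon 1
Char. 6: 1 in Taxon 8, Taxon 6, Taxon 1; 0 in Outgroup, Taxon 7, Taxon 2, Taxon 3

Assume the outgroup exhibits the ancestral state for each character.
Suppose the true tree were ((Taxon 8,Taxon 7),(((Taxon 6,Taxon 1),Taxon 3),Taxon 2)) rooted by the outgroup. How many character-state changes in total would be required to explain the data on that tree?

Map each character onto ((Taxon 8,Taxon 7),(((Taxon 6,Taxon 1),Taxon 3),Taxon 2)) (rooted by Outgroup) and count the minimum state changes it requires (Fitch parsimony):
Char. 1: 1; Char. 2: 1; Char. 3: 1; Char. 4: 2; Char. 5: 2; Char. 6: 2.
Total tree length = 9.

9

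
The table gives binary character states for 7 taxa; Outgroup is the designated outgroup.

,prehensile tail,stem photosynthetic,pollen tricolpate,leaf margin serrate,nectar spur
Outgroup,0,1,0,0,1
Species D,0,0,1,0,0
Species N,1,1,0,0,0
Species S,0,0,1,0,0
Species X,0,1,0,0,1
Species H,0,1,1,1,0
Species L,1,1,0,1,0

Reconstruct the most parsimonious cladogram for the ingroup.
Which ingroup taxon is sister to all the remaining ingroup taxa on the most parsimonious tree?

Species X

Character polarity is set by the outgroup: the derived state is whichever differs from the outgroup's state, so for stem photosynthetic, nectar spur the derived state is '0', and for the remaining characters it is '1'.
prehensile tail: derived state '1' in Species L and Species N only — synapomorphy for {Species L, Species N}.
stem photosynthetic: derived state '0' in Species D and Species S only — synapomorphy for {Species D, Species S}.
Only Species D, Species H, and Species S show the derived state '1' for pollen tricolpate, supporting them as a clade.
leaf margin serrate (state '1') occurs in Species H and Species L but conflicts with the nesting implied by the other characters — most parsimoniously interpreted as homoplasy.
nectar spur: derived state '0' in Species D, Species H, Species L, Species N, and Species S only — synapomorphy for {Species D, Species H, Species L, Species N, Species S}.
Most parsimonious ingroup topology: ((((Species D,Species S),Species H),(Species N,Species L)),Species X).
Species X is sister to the clade containing all other ingroup taxa, so it is the earliest-diverging (most basal) ingroup lineage.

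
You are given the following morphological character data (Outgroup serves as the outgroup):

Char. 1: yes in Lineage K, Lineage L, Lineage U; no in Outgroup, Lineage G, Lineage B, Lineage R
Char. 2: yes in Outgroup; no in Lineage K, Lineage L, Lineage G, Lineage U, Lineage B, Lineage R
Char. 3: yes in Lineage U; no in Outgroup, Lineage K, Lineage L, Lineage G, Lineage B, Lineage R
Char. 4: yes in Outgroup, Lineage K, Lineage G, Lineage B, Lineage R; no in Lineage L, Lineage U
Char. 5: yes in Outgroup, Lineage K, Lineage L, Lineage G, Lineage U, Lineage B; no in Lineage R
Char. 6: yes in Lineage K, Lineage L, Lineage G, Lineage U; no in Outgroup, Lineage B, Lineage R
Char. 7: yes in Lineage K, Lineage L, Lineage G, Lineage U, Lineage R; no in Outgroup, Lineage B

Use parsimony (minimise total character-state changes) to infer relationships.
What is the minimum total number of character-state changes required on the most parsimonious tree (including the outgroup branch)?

Character polarity is set by the outgroup: the derived state is whichever differs from the outgroup's state, so for Char. 2, Char. 4, Char. 5 the derived state is 'no', and for the remaining characters it is 'yes'.
Char. 1: derived state 'yes' in Lineage K, Lineage L, and Lineage U only — synapomorphy for {Lineage K, Lineage L, Lineage U}.
All ingroup taxa share the derived state 'no' for Char. 2; it defines the ingroup but does not resolve relationships within it.
Char. 3 (derived state 'yes') is unique to Lineage U (autapomorphy; uninformative for grouping).
Char. 4: derived state 'no' in Lineage L and Lineage U only — synapomorphy for {Lineage L, Lineage U}.
Char. 5: derived state 'no' in Lineage R only — an autapomorphy, so it tells us nothing about relationships among taxa.
Char. 6 (derived state 'yes') is shared by Lineage G, Lineage K, Lineage L, and Lineage U — a synapomorphy uniting that clade.
Only Lineage G, Lineage K, Lineage L, Lineage R, and Lineage U show the derived state 'yes' for Char. 7, supporting them as a clade.
Most parsimonious ingroup topology: ((((Lineage K,(Lineage L,Lineage U)),Lineage G),Lineage R),Lineage B).
Changes per character on this tree: Char. 1: 1; Char. 2: 1; Char. 3: 1; Char. 4: 1; Char. 5: 1; Char. 6: 1; Char. 7: 1.
Total = 7.

7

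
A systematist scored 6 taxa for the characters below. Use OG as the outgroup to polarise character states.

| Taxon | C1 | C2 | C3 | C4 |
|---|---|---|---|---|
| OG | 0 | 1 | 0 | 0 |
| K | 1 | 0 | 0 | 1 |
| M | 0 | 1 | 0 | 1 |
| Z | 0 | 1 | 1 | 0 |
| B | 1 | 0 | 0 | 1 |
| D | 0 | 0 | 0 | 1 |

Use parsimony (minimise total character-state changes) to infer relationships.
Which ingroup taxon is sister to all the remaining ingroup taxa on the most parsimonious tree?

Character polarity is set by the outgroup: the derived state is whichever differs from the outgroup's state, so for C2 the derived state is '0', and for the remaining characters it is '1'.
C1 (derived state '1') is shared by B and K — a synapomorphy uniting that clade.
Only B, D, and K show the derived state '0' for C2, supporting them as a clade.
C3: derived state '1' in Z only — an autapomorphy, so it tells us nothing about relationships among taxa.
C4 (derived state '1') is shared by B, D, K, and M — a synapomorphy uniting that clade.
Most parsimonious ingroup topology: ((((K,B),D),M),Z).
Z is sister to the clade containing all other ingroup taxa, so it is the earliest-diverging (most basal) ingroup lineage.

Z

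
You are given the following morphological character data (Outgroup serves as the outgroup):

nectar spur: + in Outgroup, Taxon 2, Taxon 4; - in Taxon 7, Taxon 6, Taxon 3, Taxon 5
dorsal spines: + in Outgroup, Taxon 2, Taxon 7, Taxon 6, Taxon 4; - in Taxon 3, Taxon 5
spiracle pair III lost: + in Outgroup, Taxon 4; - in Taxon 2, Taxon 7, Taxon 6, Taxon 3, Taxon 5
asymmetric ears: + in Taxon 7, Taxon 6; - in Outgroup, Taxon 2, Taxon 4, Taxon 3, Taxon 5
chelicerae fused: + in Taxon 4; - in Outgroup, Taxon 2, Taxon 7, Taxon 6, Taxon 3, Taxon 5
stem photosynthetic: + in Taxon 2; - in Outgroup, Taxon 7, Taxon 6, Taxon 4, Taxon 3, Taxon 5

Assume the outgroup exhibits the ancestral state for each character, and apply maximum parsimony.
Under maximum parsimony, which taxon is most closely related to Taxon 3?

Taxon 5

Character polarity is set by the outgroup: the derived state is whichever differs from the outgroup's state, so for nectar spur, dorsal spines, spiracle pair III lost the derived state is '-', and for the remaining characters it is '+'.
nectar spur: derived state '-' in Taxon 3, Taxon 5, Taxon 6, and Taxon 7 only — synapomorphy for {Taxon 3, Taxon 5, Taxon 6, Taxon 7}.
dorsal spines: derived state '-' in Taxon 3 and Taxon 5 only — synapomorphy for {Taxon 3, Taxon 5}.
spiracle pair III lost (derived state '-') is shared by Taxon 2, Taxon 3, Taxon 5, Taxon 6, and Taxon 7 — a synapomorphy uniting that clade.
asymmetric ears (derived state '+') is shared by Taxon 6 and Taxon 7 — a synapomorphy uniting that clade.
chelicerae fused: derived state '+' in Taxon 4 only — an autapomorphy, so it tells us nothing about relationships among taxa.
stem photosynthetic: derived state '+' in Taxon 2 only — an autapomorphy, so it tells us nothing about relationships among taxa.
Most parsimonious ingroup topology: ((Taxon 2,((Taxon 7,Taxon 6),(Taxon 3,Taxon 5))),Taxon 4).
Taxon 3 and Taxon 5 form a cherry on this tree, so they are sister taxa.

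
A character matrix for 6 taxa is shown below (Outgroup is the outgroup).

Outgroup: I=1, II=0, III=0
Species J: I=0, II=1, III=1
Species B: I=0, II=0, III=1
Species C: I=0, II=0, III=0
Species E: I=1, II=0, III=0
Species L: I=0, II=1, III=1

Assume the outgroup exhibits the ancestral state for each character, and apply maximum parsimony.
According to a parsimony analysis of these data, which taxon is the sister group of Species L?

Character polarity is set by the outgroup: the derived state is whichever differs from the outgroup's state, so for I the derived state is '0', and for the remaining characters it is '1'.
I (derived state '0') is shared by Species B, Species C, Species J, and Species L — a synapomorphy uniting that clade.
II (derived state '1') is shared by Species J and Species L — a synapomorphy uniting that clade.
III (derived state '1') is shared by Species B, Species J, and Species L — a synapomorphy uniting that clade.
Most parsimonious ingroup topology: ((((Species J,Species L),Species B),Species C),Species E).
Species L and Species J form a cherry on this tree, so they are sister taxa.

Species J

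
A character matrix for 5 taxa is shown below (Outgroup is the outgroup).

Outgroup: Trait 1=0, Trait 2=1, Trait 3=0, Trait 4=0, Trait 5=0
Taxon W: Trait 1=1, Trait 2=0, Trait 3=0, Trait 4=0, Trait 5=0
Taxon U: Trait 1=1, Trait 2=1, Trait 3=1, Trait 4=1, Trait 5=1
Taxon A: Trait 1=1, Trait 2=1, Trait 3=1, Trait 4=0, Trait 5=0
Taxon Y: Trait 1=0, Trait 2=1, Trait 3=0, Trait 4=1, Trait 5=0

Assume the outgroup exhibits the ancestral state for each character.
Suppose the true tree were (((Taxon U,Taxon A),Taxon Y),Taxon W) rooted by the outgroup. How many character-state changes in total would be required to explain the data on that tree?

Map each character onto (((Taxon U,Taxon A),Taxon Y),Taxon W) (rooted by Outgroup) and count the minimum state changes it requires (Fitch parsimony):
Trait 1: 2; Trait 2: 1; Trait 3: 1; Trait 4: 2; Trait 5: 1.
Total tree length = 7.

7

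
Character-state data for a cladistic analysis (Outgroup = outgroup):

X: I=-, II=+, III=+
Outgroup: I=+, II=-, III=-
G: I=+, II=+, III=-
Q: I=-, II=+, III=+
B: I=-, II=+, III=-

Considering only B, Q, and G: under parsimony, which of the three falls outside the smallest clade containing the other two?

G

Character polarity is set by the outgroup: the derived state is whichever differs from the outgroup's state, so for I the derived state is '-', and for the remaining characters it is '+'.
I (derived state '-') is shared by B, Q, and X — a synapomorphy uniting that clade.
All ingroup taxa share the derived state '+' for II; it defines the ingroup but does not resolve relationships within it.
Only Q and X show the derived state '+' for III, supporting them as a clade.
Most parsimonious ingroup topology: (((Q,X),B),G).
B and Q share a more recent common ancestor with each other than either does with G, so G is the least closely related of the three.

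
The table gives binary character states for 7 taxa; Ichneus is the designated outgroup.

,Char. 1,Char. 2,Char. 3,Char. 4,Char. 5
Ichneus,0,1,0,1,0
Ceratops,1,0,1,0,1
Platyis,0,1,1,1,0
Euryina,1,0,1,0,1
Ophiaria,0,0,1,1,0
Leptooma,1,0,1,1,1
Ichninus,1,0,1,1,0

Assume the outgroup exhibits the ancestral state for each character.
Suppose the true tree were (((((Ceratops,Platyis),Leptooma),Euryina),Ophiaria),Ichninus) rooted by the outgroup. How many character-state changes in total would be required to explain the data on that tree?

Map each character onto (((((Ceratops,Platyis),Leptooma),Euryina),Ophiaria),Ichninus) (rooted by Ichneus) and count the minimum state changes it requires (Fitch parsimony):
Char. 1: 3; Char. 2: 2; Char. 3: 1; Char. 4: 2; Char. 5: 2.
Total tree length = 10.

10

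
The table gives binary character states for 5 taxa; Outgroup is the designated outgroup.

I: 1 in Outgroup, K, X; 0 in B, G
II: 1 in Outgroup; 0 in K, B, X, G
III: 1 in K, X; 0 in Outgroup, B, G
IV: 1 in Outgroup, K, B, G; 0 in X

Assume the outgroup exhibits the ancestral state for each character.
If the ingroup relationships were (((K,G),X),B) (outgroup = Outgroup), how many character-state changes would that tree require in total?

6

Map each character onto (((K,G),X),B) (rooted by Outgroup) and count the minimum state changes it requires (Fitch parsimony):
I: 2; II: 1; III: 2; IV: 1.
Total tree length = 6.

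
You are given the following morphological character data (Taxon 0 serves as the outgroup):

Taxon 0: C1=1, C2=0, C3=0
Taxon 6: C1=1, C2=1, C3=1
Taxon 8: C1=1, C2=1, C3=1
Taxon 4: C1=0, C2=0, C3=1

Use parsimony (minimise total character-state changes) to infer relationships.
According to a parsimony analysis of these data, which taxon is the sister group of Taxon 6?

Taxon 8

Character polarity is set by the outgroup: the derived state is whichever differs from the outgroup's state, so for C1 the derived state is '0', and for the remaining characters it is '1'.
C1: derived state '0' in Taxon 4 only — an autapomorphy, so it tells us nothing about relationships among taxa.
C2 (derived state '1') is shared by Taxon 6 and Taxon 8 — a synapomorphy uniting that clade.
All ingroup taxa share the derived state '1' for C3; it defines the ingroup but does not resolve relationships within it.
Most parsimonious ingroup topology: ((Taxon 6,Taxon 8),Taxon 4).
Taxon 6 and Taxon 8 form a cherry on this tree, so they are sister taxa.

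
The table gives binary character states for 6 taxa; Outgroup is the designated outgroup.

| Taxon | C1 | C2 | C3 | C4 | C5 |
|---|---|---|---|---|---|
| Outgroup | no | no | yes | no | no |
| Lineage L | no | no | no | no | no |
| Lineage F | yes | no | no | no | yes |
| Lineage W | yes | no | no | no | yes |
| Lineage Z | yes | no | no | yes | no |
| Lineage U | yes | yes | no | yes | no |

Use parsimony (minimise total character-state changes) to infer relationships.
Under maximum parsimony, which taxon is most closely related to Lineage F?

Character polarity is set by the outgroup: the derived state is whichever differs from the outgroup's state, so for C3 the derived state is 'no', and for the remaining characters it is 'yes'.
Only Lineage F, Lineage U, Lineage W, and Lineage Z show the derived state 'yes' for C1, supporting them as a clade.
C2: derived state 'yes' in Lineage U only — an autapomorphy, so it tells us nothing about relationships among taxa.
C3 (derived state 'no') is shared by all ingroup taxa — unites the whole ingroup.
C4 (derived state 'yes') is shared by Lineage U and Lineage Z — a synapomorphy uniting that clade.
C5 (derived state 'yes') is shared by Lineage F and Lineage W — a synapomorphy uniting that clade.
Most parsimonious ingroup topology: (Lineage L,((Lineage F,Lineage W),(Lineage Z,Lineage U))).
Lineage F and Lineage W form a cherry on this tree, so they are sister taxa.

Lineage W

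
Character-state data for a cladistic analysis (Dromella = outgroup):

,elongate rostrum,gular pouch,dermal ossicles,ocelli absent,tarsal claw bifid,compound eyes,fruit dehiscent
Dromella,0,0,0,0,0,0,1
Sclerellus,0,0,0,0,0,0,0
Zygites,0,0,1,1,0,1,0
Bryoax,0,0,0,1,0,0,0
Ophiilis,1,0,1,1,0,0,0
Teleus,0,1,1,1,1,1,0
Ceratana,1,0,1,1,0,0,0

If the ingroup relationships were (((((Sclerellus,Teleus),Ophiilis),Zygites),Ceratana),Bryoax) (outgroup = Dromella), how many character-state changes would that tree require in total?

11

Map each character onto (((((Sclerellus,Teleus),Ophiilis),Zygites),Ceratana),Bryoax) (rooted by Dromella) and count the minimum state changes it requires (Fitch parsimony):
elongate rostrum: 2; gular pouch: 1; dermal ossicles: 2; ocelli absent: 2; tarsal claw bifid: 1; compound eyes: 2; fruit dehiscent: 1.
Total tree length = 11.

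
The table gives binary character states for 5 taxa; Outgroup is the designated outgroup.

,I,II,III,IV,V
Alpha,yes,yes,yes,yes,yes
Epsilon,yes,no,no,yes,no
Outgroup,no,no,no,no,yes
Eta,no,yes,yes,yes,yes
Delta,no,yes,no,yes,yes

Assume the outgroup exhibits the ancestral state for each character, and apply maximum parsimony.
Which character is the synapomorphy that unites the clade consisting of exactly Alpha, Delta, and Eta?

Character polarity is set by the outgroup: the derived state is whichever differs from the outgroup's state, so for V the derived state is 'no', and for the remaining characters it is 'yes'.
I (state 'yes') occurs in Alpha and Epsilon but conflicts with the nesting implied by the other characters — most parsimoniously interpreted as homoplasy.
II: derived state 'yes' in Alpha, Delta, and Eta only — synapomorphy for {Alpha, Delta, Eta}.
III (derived state 'yes') is shared by Alpha and Eta — a synapomorphy uniting that clade.
IV (derived state 'yes') is shared by all ingroup taxa — unites the whole ingroup.
V: derived state 'no' in Epsilon only — an autapomorphy, so it tells us nothing about relationships among taxa.
Most parsimonious ingroup topology: (((Alpha,Eta),Delta),Epsilon).
The clade {Alpha, Delta, Eta} is supported by II: its derived state 'yes' occurs in exactly those taxa and in no other taxon (including the outgroup).

II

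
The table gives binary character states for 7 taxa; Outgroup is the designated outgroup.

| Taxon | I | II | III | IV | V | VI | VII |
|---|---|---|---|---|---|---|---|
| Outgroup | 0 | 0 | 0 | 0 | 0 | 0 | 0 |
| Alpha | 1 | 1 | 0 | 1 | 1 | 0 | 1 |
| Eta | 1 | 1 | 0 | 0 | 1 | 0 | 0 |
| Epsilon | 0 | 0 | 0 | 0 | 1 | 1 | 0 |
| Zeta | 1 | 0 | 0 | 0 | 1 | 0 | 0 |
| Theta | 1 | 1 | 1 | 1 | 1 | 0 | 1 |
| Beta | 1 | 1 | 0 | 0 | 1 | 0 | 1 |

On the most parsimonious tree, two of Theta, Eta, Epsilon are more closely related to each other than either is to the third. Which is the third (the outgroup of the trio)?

The outgroup has state '0' for every character, so '1' is the derived state throughout.
Only Alpha, Beta, Eta, Theta, and Zeta show the derived state '1' for I, supporting them as a clade.
II (derived state '1') is shared by Alpha, Beta, Eta, and Theta — a synapomorphy uniting that clade.
III (derived state '1') is unique to Theta (autapomorphy; uninformative for grouping).
IV: derived state '1' in Alpha and Theta only — synapomorphy for {Alpha, Theta}.
V (derived state '1') is shared by all ingroup taxa — unites the whole ingroup.
VI (derived state '1') is unique to Epsilon (autapomorphy; uninformative for grouping).
VII (derived state '1') is shared by Alpha, Beta, and Theta — a synapomorphy uniting that clade.
Most parsimonious ingroup topology: (((((Alpha,Theta),Beta),Eta),Zeta),Epsilon).
Theta and Eta share a more recent common ancestor with each other than either does with Epsilon, so Epsilon is the least closely related of the three.

Epsilon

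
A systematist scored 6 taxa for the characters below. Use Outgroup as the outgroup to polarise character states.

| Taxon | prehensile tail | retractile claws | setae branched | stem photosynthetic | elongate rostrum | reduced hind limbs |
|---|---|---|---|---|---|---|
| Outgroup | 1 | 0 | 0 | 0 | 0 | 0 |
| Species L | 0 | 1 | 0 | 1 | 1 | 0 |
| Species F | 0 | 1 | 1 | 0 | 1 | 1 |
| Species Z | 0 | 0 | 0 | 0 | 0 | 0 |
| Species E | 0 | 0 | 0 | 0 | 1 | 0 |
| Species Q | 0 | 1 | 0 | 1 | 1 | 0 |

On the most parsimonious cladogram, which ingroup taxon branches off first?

Species Z

Character polarity is set by the outgroup: the derived state is whichever differs from the outgroup's state, so for prehensile tail the derived state is '0', and for the remaining characters it is '1'.
prehensile tail (derived state '0') is shared by all ingroup taxa — unites the whole ingroup.
Only Species F, Species L, and Species Q show the derived state '1' for retractile claws, supporting them as a clade.
setae branched (derived state '1') is unique to Species F (autapomorphy; uninformative for grouping).
stem photosynthetic: derived state '1' in Species L and Species Q only — synapomorphy for {Species L, Species Q}.
elongate rostrum (derived state '1') is shared by Species E, Species F, Species L, and Species Q — a synapomorphy uniting that clade.
reduced hind limbs: derived state '1' in Species F only — an autapomorphy, so it tells us nothing about relationships among taxa.
Most parsimonious ingroup topology: ((((Species L,Species Q),Species F),Species E),Species Z).
Species Z is sister to the clade containing all other ingroup taxa, so it is the earliest-diverging (most basal) ingroup lineage.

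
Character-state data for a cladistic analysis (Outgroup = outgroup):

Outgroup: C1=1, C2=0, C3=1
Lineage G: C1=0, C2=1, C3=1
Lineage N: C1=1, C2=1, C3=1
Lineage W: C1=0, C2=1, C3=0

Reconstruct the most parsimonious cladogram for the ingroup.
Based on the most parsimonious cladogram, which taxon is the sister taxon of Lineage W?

Character polarity is set by the outgroup: the derived state is whichever differs from the outgroup's state, so for C1, C3 the derived state is '0', and for the remaining characters it is '1'.
C1: derived state '0' in Lineage G and Lineage W only — synapomorphy for {Lineage G, Lineage W}.
All ingroup taxa share the derived state '1' for C2; it defines the ingroup but does not resolve relationships within it.
C3 (derived state '0') is unique to Lineage W (autapomorphy; uninformative for grouping).
Most parsimonious ingroup topology: ((Lineage G,Lineage W),Lineage N).
Lineage W and Lineage G form a cherry on this tree, so they are sister taxa.

Lineage G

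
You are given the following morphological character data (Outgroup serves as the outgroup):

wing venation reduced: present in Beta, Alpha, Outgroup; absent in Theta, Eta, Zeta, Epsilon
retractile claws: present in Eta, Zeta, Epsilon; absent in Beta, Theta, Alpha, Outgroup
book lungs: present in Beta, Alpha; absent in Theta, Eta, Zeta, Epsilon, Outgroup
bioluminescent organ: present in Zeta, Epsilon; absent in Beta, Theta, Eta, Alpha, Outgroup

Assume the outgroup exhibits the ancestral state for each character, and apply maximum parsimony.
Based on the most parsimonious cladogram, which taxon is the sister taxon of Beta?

Character polarity is set by the outgroup: the derived state is whichever differs from the outgroup's state, so for wing venation reduced the derived state is 'absent', and for the remaining characters it is 'present'.
wing venation reduced: derived state 'absent' in Epsilon, Eta, Theta, and Zeta only — synapomorphy for {Epsilon, Eta, Theta, Zeta}.
retractile claws (derived state 'present') is shared by Epsilon, Eta, and Zeta — a synapomorphy uniting that clade.
book lungs: derived state 'present' in Alpha and Beta only — synapomorphy for {Alpha, Beta}.
Only Epsilon and Zeta show the derived state 'present' for bioluminescent organ, supporting them as a clade.
Most parsimonious ingroup topology: ((((Zeta,Epsilon),Eta),Theta),(Beta,Alpha)).
Beta and Alpha form a cherry on this tree, so they are sister taxa.

Alpha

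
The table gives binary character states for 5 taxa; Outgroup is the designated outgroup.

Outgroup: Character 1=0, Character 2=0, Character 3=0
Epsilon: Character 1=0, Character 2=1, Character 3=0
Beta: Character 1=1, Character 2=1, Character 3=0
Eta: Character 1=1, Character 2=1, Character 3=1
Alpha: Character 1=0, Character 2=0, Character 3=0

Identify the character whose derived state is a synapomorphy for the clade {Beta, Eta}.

The outgroup has state '0' for every character, so '1' is the derived state throughout.
Character 1: derived state '1' in Beta and Eta only — synapomorphy for {Beta, Eta}.
Character 2: derived state '1' in Beta, Epsilon, and Eta only — synapomorphy for {Beta, Epsilon, Eta}.
Character 3: derived state '1' in Eta only — an autapomorphy, so it tells us nothing about relationships among taxa.
Most parsimonious ingroup topology: ((Epsilon,(Beta,Eta)),Alpha).
The clade {Beta, Eta} is supported by Character 1: its derived state '1' occurs in exactly those taxa and in no other taxon (including the outgroup).

Character 1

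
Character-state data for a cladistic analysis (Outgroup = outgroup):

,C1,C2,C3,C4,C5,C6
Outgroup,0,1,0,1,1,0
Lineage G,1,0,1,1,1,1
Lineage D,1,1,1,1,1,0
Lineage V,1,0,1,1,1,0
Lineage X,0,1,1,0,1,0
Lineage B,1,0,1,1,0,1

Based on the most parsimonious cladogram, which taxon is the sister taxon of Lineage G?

Character polarity is set by the outgroup: the derived state is whichever differs from the outgroup's state, so for C2, C4, C5 the derived state is '0', and for the remaining characters it is '1'.
Only Lineage B, Lineage D, Lineage G, and Lineage V show the derived state '1' for C1, supporting them as a clade.
Only Lineage B, Lineage G, and Lineage V show the derived state '0' for C2, supporting them as a clade.
All ingroup taxa share the derived state '1' for C3; it defines the ingroup but does not resolve relationships within it.
C4 (derived state '0') is unique to Lineage X (autapomorphy; uninformative for grouping).
C5: derived state '0' in Lineage B only — an autapomorphy, so it tells us nothing about relationships among taxa.
C6 (derived state '1') is shared by Lineage B and Lineage G — a synapomorphy uniting that clade.
Most parsimonious ingroup topology: ((((Lineage G,Lineage B),Lineage V),Lineage D),Lineage X).
Lineage G and Lineage B form a cherry on this tree, so they are sister taxa.

Lineage B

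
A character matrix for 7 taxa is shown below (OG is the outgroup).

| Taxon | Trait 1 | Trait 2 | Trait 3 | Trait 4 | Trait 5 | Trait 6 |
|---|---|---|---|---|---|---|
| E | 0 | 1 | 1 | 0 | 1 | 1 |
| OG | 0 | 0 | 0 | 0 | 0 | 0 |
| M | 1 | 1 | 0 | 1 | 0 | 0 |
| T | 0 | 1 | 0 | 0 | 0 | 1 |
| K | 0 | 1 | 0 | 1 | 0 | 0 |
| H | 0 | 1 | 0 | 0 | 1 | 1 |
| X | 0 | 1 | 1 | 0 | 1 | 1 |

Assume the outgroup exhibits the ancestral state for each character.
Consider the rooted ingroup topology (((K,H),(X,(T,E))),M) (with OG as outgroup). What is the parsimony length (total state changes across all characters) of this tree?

11

Map each character onto (((K,H),(X,(T,E))),M) (rooted by OG) and count the minimum state changes it requires (Fitch parsimony):
Trait 1: 1; Trait 2: 1; Trait 3: 2; Trait 4: 2; Trait 5: 3; Trait 6: 2.
Total tree length = 11.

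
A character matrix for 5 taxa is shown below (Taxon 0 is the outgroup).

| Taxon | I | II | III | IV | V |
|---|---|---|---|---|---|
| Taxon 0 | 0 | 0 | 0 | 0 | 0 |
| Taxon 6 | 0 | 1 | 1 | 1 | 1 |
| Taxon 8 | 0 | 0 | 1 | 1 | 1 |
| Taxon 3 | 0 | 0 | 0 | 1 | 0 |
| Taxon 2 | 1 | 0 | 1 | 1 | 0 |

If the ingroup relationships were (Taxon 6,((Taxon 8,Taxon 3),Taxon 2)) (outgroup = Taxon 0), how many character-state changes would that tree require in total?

Map each character onto (Taxon 6,((Taxon 8,Taxon 3),Taxon 2)) (rooted by Taxon 0) and count the minimum state changes it requires (Fitch parsimony):
I: 1; II: 1; III: 2; IV: 1; V: 2.
Total tree length = 7.

7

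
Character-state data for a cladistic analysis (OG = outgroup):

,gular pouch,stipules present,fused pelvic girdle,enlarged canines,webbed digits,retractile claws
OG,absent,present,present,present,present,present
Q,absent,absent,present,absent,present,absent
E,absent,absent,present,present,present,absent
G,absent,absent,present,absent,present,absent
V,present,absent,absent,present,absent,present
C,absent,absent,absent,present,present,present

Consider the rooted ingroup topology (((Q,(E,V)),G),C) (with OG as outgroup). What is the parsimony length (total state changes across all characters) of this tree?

Map each character onto (((Q,(E,V)),G),C) (rooted by OG) and count the minimum state changes it requires (Fitch parsimony):
gular pouch: 1; stipules present: 1; fused pelvic girdle: 2; enlarged canines: 2; webbed digits: 1; retractile claws: 2.
Total tree length = 9.

9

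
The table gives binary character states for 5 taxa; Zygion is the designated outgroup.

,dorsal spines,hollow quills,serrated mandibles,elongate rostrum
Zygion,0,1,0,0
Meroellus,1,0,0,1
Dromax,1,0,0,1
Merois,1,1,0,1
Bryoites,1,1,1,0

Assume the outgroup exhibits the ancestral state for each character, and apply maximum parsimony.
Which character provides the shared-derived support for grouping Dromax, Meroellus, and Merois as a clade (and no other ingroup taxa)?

elongate rostrum

Character polarity is set by the outgroup: the derived state is whichever differs from the outgroup's state, so for hollow quills the derived state is '0', and for the remaining characters it is '1'.
All ingroup taxa share the derived state '1' for dorsal spines; it defines the ingroup but does not resolve relationships within it.
hollow quills (derived state '0') is shared by Dromax and Meroellus — a synapomorphy uniting that clade.
serrated mandibles: derived state '1' in Bryoites only — an autapomorphy, so it tells us nothing about relationships among taxa.
Only Dromax, Meroellus, and Merois show the derived state '1' for elongate rostrum, supporting them as a clade.
Most parsimonious ingroup topology: (((Meroellus,Dromax),Merois),Bryoites).
The clade {Dromax, Meroellus, Merois} is supported by elongate rostrum: its derived state '1' occurs in exactly those taxa and in no other taxon (including the outgroup).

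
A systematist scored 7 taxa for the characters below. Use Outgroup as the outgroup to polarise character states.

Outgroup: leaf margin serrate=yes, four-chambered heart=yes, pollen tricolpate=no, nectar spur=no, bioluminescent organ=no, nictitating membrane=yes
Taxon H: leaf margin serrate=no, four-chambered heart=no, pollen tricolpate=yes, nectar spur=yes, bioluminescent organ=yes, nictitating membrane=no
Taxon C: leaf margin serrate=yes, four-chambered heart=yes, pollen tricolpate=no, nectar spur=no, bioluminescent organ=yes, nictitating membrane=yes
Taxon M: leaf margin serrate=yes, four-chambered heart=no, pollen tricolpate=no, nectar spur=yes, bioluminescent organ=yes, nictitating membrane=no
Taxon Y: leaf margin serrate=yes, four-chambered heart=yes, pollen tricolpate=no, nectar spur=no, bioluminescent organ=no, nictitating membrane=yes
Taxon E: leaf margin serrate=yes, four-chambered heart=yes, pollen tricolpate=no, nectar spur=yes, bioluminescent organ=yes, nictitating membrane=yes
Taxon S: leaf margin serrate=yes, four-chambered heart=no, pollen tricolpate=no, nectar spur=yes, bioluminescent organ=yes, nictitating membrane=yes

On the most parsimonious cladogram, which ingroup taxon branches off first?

Taxon Y

Character polarity is set by the outgroup: the derived state is whichever differs from the outgroup's state, so for leaf margin serrate, four-chambered heart, nictitating membrane the derived state is 'no', and for the remaining characters it is 'yes'.
leaf margin serrate (derived state 'no') is unique to Taxon H (autapomorphy; uninformative for grouping).
Only Taxon H, Taxon M, and Taxon S show the derived state 'no' for four-chambered heart, supporting them as a clade.
pollen tricolpate: derived state 'yes' in Taxon H only — an autapomorphy, so it tells us nothing about relationships among taxa.
nectar spur (derived state 'yes') is shared by Taxon E, Taxon H, Taxon M, and Taxon S — a synapomorphy uniting that clade.
bioluminescent organ (derived state 'yes') is shared by Taxon C, Taxon E, Taxon H, Taxon M, and Taxon S — a synapomorphy uniting that clade.
Only Taxon H and Taxon M show the derived state 'no' for nictitating membrane, supporting them as a clade.
Most parsimonious ingroup topology: (((((Taxon H,Taxon M),Taxon S),Taxon E),Taxon C),Taxon Y).
Taxon Y is sister to the clade containing all other ingroup taxa, so it is the earliest-diverging (most basal) ingroup lineage.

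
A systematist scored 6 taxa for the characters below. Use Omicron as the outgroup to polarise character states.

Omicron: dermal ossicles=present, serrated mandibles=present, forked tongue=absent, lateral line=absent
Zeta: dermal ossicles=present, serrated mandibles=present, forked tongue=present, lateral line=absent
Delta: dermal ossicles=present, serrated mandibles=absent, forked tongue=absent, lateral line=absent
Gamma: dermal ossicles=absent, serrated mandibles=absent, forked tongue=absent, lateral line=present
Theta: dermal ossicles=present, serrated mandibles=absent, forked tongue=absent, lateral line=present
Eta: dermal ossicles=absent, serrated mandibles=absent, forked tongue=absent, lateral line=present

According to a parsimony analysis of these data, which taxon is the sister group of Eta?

Gamma

Character polarity is set by the outgroup: the derived state is whichever differs from the outgroup's state, so for dermal ossicles, serrated mandibles the derived state is 'absent', and for the remaining characters it is 'present'.
dermal ossicles: derived state 'absent' in Eta and Gamma only — synapomorphy for {Eta, Gamma}.
serrated mandibles: derived state 'absent' in Delta, Eta, Gamma, and Theta only — synapomorphy for {Delta, Eta, Gamma, Theta}.
forked tongue (derived state 'present') is unique to Zeta (autapomorphy; uninformative for grouping).
Only Eta, Gamma, and Theta show the derived state 'present' for lateral line, supporting them as a clade.
Most parsimonious ingroup topology: (Zeta,(Delta,((Gamma,Eta),Theta))).
Eta and Gamma form a cherry on this tree, so they are sister taxa.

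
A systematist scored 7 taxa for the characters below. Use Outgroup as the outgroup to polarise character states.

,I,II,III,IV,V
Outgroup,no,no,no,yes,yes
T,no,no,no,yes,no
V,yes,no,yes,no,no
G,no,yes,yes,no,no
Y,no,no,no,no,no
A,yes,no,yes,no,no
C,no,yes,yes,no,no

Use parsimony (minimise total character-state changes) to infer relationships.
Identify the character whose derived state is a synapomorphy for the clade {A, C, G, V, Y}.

Character polarity is set by the outgroup: the derived state is whichever differs from the outgroup's state, so for IV, V the derived state is 'no', and for the remaining characters it is 'yes'.
Only A and V show the derived state 'yes' for I, supporting them as a clade.
Only C and G show the derived state 'yes' for II, supporting them as a clade.
Only A, C, G, and V show the derived state 'yes' for III, supporting them as a clade.
IV: derived state 'no' in A, C, G, V, and Y only — synapomorphy for {A, C, G, V, Y}.
V (derived state 'no') is shared by all ingroup taxa — unites the whole ingroup.
Most parsimonious ingroup topology: (T,(((V,A),(G,C)),Y)).
The clade {A, C, G, V, Y} is supported by IV: its derived state 'no' occurs in exactly those taxa and in no other taxon (including the outgroup).

IV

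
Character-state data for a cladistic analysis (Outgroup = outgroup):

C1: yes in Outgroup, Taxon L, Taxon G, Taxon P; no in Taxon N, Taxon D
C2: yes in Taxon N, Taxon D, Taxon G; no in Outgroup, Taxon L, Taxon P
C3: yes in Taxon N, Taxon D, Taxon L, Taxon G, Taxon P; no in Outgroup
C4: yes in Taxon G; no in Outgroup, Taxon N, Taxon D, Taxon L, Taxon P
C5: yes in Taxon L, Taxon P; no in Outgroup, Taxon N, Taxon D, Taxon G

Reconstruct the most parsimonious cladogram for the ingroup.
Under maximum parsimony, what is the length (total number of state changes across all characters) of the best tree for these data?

Character polarity is set by the outgroup: the derived state is whichever differs from the outgroup's state, so for C1 the derived state is 'no', and for the remaining characters it is 'yes'.
Only Taxon D and Taxon N show the derived state 'no' for C1, supporting them as a clade.
C2: derived state 'yes' in Taxon D, Taxon G, and Taxon N only — synapomorphy for {Taxon D, Taxon G, Taxon N}.
All ingroup taxa share the derived state 'yes' for C3; it defines the ingroup but does not resolve relationships within it.
C4: derived state 'yes' in Taxon G only — an autapomorphy, so it tells us nothing about relationships among taxa.
C5 (derived state 'yes') is shared by Taxon L and Taxon P — a synapomorphy uniting that clade.
Most parsimonious ingroup topology: (((Taxon N,Taxon D),Taxon G),(Taxon L,Taxon P)).
Changes per character on this tree: C1: 1; C2: 1; C3: 1; C4: 1; C5: 1.
Total = 5.

5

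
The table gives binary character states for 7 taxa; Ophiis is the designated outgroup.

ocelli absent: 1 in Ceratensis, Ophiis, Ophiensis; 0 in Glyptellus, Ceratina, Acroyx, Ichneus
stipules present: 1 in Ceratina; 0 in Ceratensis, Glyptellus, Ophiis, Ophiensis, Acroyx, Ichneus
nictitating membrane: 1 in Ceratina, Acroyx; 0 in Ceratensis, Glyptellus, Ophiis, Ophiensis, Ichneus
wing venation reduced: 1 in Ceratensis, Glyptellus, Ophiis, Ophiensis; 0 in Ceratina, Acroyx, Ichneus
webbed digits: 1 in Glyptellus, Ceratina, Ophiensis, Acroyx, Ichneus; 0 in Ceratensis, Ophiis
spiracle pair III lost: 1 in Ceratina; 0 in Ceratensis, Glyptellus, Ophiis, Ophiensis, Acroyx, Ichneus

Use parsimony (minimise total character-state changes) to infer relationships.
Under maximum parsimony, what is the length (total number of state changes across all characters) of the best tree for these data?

6

Character polarity is set by the outgroup: the derived state is whichever differs from the outgroup's state, so for ocelli absent, wing venation reduced the derived state is '0', and for the remaining characters it is '1'.
Only Acroyx, Ceratina, Glyptellus, and Ichneus show the derived state '0' for ocelli absent, supporting them as a clade.
stipules present: derived state '1' in Ceratina only — an autapomorphy, so it tells us nothing about relationships among taxa.
nictitating membrane: derived state '1' in Acroyx and Ceratina only — synapomorphy for {Acroyx, Ceratina}.
wing venation reduced (derived state '0') is shared by Acroyx, Ceratina, and Ichneus — a synapomorphy uniting that clade.
webbed digits (derived state '1') is shared by Acroyx, Ceratina, Glyptellus, Ichneus, and Ophiensis — a synapomorphy uniting that clade.
spiracle pair III lost: derived state '1' in Ceratina only — an autapomorphy, so it tells us nothing about relationships among taxa.
Most parsimonious ingroup topology: (Ceratensis,(Ophiensis,((Ichneus,(Ceratina,Acroyx)),Glyptellus))).
Changes per character on this tree: ocelli absent: 1; stipules present: 1; nictitating membrane: 1; wing venation reduced: 1; webbed digits: 1; spiracle pair III lost: 1.
Total = 6.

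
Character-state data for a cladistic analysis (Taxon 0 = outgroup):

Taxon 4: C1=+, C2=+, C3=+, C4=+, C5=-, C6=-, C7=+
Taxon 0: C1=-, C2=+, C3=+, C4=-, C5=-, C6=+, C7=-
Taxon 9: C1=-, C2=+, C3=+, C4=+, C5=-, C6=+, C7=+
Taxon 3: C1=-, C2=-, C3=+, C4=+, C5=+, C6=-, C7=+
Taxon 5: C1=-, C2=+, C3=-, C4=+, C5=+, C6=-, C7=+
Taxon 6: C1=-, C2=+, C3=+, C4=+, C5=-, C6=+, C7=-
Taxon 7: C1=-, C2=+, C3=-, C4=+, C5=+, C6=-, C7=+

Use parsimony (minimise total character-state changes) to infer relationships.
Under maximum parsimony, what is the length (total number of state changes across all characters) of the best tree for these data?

7

Character polarity is set by the outgroup: the derived state is whichever differs from the outgroup's state, so for C2, C3, C6 the derived state is '-', and for the remaining characters it is '+'.
C1: derived state '+' in Taxon 4 only — an autapomorphy, so it tells us nothing about relationships among taxa.
C2: derived state '-' in Taxon 3 only — an autapomorphy, so it tells us nothing about relationships among taxa.
C3 (derived state '-') is shared by Taxon 5 and Taxon 7 — a synapomorphy uniting that clade.
All ingroup taxa share the derived state '+' for C4; it defines the ingroup but does not resolve relationships within it.
C5: derived state '+' in Taxon 3, Taxon 5, and Taxon 7 only — synapomorphy for {Taxon 3, Taxon 5, Taxon 7}.
C6: derived state '-' in Taxon 3, Taxon 4, Taxon 5, and Taxon 7 only — synapomorphy for {Taxon 3, Taxon 4, Taxon 5, Taxon 7}.
C7 (derived state '+') is shared by Taxon 3, Taxon 4, Taxon 5, Taxon 7, and Taxon 9 — a synapomorphy uniting that clade.
Most parsimonious ingroup topology: ((Taxon 9,(((Taxon 5,Taxon 7),Taxon 3),Taxon 4)),Taxon 6).
Changes per character on this tree: C1: 1; C2: 1; C3: 1; C4: 1; C5: 1; C6: 1; C7: 1.
Total = 7.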